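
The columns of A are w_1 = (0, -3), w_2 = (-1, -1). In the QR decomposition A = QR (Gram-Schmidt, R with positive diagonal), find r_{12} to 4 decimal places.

r_{12} = 1.0000

w_1 = (0, -3); ‖w_1‖ = 3.0000, so e_1 = (0.0000, -1.0000).
r_{12} = e_1·w_2 = 1.0000.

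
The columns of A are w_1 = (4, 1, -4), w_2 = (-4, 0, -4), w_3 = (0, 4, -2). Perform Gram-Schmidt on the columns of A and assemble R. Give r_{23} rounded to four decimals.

w_1 = (4, 1, -4); ‖w_1‖ = 5.7446, so q_1 = (0.6963, 0.1741, -0.6963).
q_1·w_2 = 0.6963·(-4) + 0.1741·0 + (-0.6963)·(-4) = 0.0000.
u_2 = w_2 + 0.0000·q_1 = (-4.0000, 0.0000, -4.0000).
‖u_2‖ = 5.6569, so q_2 = (-0.7071, 0.0000, -0.7071).
r_{23} = q_2·w_3 = 1.4142.

r_{23} = 1.4142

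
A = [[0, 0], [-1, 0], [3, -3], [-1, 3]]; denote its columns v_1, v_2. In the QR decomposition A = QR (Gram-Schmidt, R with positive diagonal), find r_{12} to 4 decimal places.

e_1 = v_1/‖v_1‖ = (0, -1, 3, -1)/3.3166 = (0.0000, -0.3015, 0.9045, -0.3015).
r_{12} = e_1·v_2 = -3.6181.

r_{12} = -3.6181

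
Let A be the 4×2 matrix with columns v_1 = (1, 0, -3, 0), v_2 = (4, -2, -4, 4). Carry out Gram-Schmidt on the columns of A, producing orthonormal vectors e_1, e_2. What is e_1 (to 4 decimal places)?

v_1 = (1, 0, -3, 0); ‖v_1‖ = 3.1623, so e_1 = (0.3162, 0.0000, -0.9487, 0.0000).

e_1 = (0.3162, 0.0000, -0.9487, 0.0000)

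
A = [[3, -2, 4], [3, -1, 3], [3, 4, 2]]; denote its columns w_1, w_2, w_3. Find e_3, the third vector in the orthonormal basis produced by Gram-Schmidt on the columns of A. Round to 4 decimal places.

e_3 = (0.6350, -0.7620, 0.1270)

w_1 = (3, 3, 3); ‖w_1‖ = 5.1962, so e_1 = (0.5774, 0.5774, 0.5774).
e_1·w_2 = 0.5774·(-2) + 0.5774·(-1) + 0.5774·4 = 0.5774.
u_2 = w_2 − 0.5774·e_1 = (-2.3333, -1.3333, 3.6667).
‖u_2‖ = 4.5461, so e_2 = (-0.5133, -0.2933, 0.8066).
e_1·w_3 = 0.5774·4 + 0.5774·3 + 0.5774·2 = 5.1962; e_2·w_3 = (-0.5133)·4 + (-0.2933)·3 + 0.8066·2 = -1.3198.
u_3 = w_3 − 5.1962·e_1 + 1.3198·e_2 = (0.3226, -0.3871, 0.0645).
‖u_3‖ = 0.5080, so e_3 = (0.6350, -0.7620, 0.1270).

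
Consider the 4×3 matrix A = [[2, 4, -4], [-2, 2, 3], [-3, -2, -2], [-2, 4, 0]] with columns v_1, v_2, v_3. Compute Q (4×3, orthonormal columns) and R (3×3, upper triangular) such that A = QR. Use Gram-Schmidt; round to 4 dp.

e_1 = v_1/‖v_1‖ = (2, -2, -3, -2)/4.5826 = (0.4364, -0.4364, -0.6547, -0.4364).
r_{12} = e_1·v_2 = 0.4364.
u_2 = v_2 − 0.4364·e_1 = (3.8095, 2.1905, -1.7143, 4.1905).
‖u_2‖ = 6.3095, so e_2 = (0.6038, 0.3472, -0.2717, 0.6642).
r_{13} = e_1·v_3 = -1.7457; r_{23} = e_2·v_3 = -0.8302.
u_3 = v_3 + 1.7457·e_1 + 0.8302·e_2 = (-2.7368, 2.5263, -3.3684, -0.2105).
‖u_3‖ = 5.0262, so e_3 = (-0.5445, 0.5026, -0.6702, -0.0419).

Q = [[0.4364, 0.6038, -0.5445], [-0.4364, 0.3472, 0.5026], [-0.6547, -0.2717, -0.6702], [-0.4364, 0.6642, -0.0419]], R = [[4.5826, 0.4364, -1.7457], [0.0000, 6.3095, -0.8302], [0.0000, 0.0000, 5.0262]]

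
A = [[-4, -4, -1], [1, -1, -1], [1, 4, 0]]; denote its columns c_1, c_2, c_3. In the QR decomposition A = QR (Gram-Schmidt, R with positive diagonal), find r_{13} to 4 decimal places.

c_1 = (-4, 1, 1); ‖c_1‖ = 4.2426, so e_1 = (-0.9428, 0.2357, 0.2357).
r_{13} = e_1·c_3 = 0.7071.

r_{13} = 0.7071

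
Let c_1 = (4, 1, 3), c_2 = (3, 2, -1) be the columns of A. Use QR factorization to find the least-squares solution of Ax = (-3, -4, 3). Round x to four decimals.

x = (0.5021, -1.8230)

q_1 = c_1/‖c_1‖ = (4, 1, 3)/5.0990 = (0.7845, 0.1961, 0.5883).
r_{12} = q_1·c_2 = 2.1573.
u_2 = c_2 − 2.1573·q_1 = (1.3077, 1.5769, -2.2692).
‖u_2‖ = 3.0571, so q_2 = (0.4277, 0.5158, -0.7423).
Qᵀb = (-1.3728, -5.5733).
Back-substitute: x_2 = -5.5733/3.0571 = -1.8230.
x_1 = (-1.3728 − 2.1573·(-1.8230))/5.0990 = 0.5021.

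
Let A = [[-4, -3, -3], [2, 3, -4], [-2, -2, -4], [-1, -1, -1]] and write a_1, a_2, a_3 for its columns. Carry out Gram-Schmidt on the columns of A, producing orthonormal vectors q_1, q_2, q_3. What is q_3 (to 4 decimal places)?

q_3 = (0.3213, -0.3213, -0.8713, -0.1852)

a_1 = (-4, 2, -2, -1); ‖a_1‖ = 5.0000, so q_1 = (-0.8000, 0.4000, -0.4000, -0.2000).
q_1·a_2 = (-0.8000)·(-3) + 0.4000·3 + (-0.4000)·(-2) + (-0.2000)·(-1) = 4.6000.
u_2 = a_2 − 4.6000·q_1 = (0.6800, 1.1600, -0.1600, -0.0800).
‖u_2‖ = 1.3565, so q_2 = (0.5013, 0.8552, -0.1180, -0.0590).
q_1·a_3 = (-0.8000)·(-3) + 0.4000·(-4) + (-0.4000)·(-4) + (-0.2000)·(-1) = 2.6000; q_2·a_3 = 0.5013·(-3) + 0.8552·(-4) + (-0.1180)·(-4) + (-0.0590)·(-1) = -4.3938.
u_3 = a_3 − 2.6000·q_1 + 4.3938·q_2 = (1.2826, -1.2826, -3.4783, -0.7391).
‖u_3‖ = 3.9918, so q_3 = (0.3213, -0.3213, -0.8713, -0.1852).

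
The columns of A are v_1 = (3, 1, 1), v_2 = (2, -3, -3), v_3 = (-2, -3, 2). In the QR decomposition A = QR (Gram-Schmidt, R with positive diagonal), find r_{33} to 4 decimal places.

q_1 = v_1/‖v_1‖ = (3, 1, 1)/3.3166 = (0.9045, 0.3015, 0.3015).
r_{12} = q_1·v_2 = 0.0000.
u_2 = v_2 + 0.0000·q_1 = (2.0000, -3.0000, -3.0000).
‖u_2‖ = 4.6904, so q_2 = (0.4264, -0.6396, -0.6396).
r_{13} = q_1·v_3 = -2.1106; r_{23} = q_2·v_3 = -0.2132.
u_3 = v_3 + 2.1106·q_1 + 0.2132·q_2 = (0.0000, -2.5000, 2.5000).
r_{33} = ‖u_3‖ = 3.5355.

r_{33} = 3.5355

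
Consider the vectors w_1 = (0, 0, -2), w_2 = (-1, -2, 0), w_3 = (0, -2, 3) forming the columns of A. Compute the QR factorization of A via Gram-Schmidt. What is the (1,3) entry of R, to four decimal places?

r_{13} = -3.0000

q_1 = w_1/‖w_1‖ = (0, 0, -2)/2.0000 = (0.0000, 0.0000, -1.0000).
r_{13} = q_1·w_3 = -3.0000.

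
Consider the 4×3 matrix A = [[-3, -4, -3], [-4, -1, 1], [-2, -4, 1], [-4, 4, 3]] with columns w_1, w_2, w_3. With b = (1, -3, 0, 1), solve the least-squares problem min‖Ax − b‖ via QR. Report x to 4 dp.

e_1 = w_1/‖w_1‖ = (-3, -4, -2, -4)/6.7082 = (-0.4472, -0.5963, -0.2981, -0.5963).
r_{12} = e_1·w_2 = 1.1926.
u_2 = w_2 − 1.1926·e_1 = (-3.4667, -0.2889, -3.6444, 4.7111).
‖u_2‖ = 6.8977, so e_2 = (-0.5026, -0.0419, -0.5284, 0.6830).
r_{13} = e_1·w_3 = -1.3416; r_{23} = e_2·w_3 = 2.9865.
u_3 = w_3 + 1.3416·e_1 − 2.9865·e_2 = (-2.0990, 0.3251, 2.1780, 0.1602).
‖u_3‖ = 3.0464, so e_3 = (-0.6890, 0.1067, 0.7149, 0.0526).
Qᵀb = (0.7454, 0.3061, -0.9566).
Back-substitute: x_3 = -0.9566/3.0464 = -0.3140.
x_2 = (0.3061 − 2.9865·(-0.3140))/6.8977 = 0.1803.
x_1 = (0.7454 − 1.1926·0.1803 + 1.3416·(-0.3140))/6.7082 = 0.0163.

x = (0.0163, 0.1803, -0.3140)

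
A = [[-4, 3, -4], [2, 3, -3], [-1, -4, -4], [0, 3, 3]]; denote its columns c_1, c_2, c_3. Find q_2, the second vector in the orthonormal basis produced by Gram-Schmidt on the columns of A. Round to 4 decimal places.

q_2 = (0.4003, 0.4876, -0.6259, 0.4585)

c_1 = (-4, 2, -1, 0); ‖c_1‖ = 4.5826, so q_1 = (-0.8729, 0.4364, -0.2182, 0.0000).
q_1·c_2 = (-0.8729)·3 + 0.4364·3 + (-0.2182)·(-4) + 0.0000·3 = -0.4364.
u_2 = c_2 + 0.4364·q_1 = (2.6190, 3.1905, -4.0952, 3.0000).
‖u_2‖ = 6.5429, so q_2 = (0.4003, 0.4876, -0.6259, 0.4585).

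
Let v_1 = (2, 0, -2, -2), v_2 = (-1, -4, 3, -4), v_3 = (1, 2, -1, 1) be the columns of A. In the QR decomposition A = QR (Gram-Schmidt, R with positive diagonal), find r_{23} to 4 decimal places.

v_1 = (2, 0, -2, -2); ‖v_1‖ = 3.4641, so e_1 = (0.5774, 0.0000, -0.5774, -0.5774).
e_1·v_2 = 0.5774·(-1) + 0.0000·(-4) + (-0.5774)·3 + (-0.5774)·(-4) = 0.0000.
u_2 = v_2 + 0.0000·e_1 = (-1.0000, -4.0000, 3.0000, -4.0000).
‖u_2‖ = 6.4807, so e_2 = (-0.1543, -0.6172, 0.4629, -0.6172).
r_{23} = e_2·v_3 = -2.4689.

r_{23} = -2.4689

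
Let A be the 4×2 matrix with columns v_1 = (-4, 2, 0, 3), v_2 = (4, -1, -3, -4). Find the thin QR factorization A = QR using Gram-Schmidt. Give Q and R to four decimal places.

Q = [[-0.7428, -0.0417], [0.3714, 0.3228], [0.0000, -0.9060], [0.5571, -0.2707]], R = [[5.3852, -5.5709], [0.0000, 3.3114]]

q_1 = v_1/‖v_1‖ = (-4, 2, 0, 3)/5.3852 = (-0.7428, 0.3714, 0.0000, 0.5571).
r_{12} = q_1·v_2 = -5.5709.
u_2 = v_2 + 5.5709·q_1 = (-0.1379, 1.0690, -3.0000, -0.8966).
‖u_2‖ = 3.3114, so q_2 = (-0.0417, 0.3228, -0.9060, -0.2707).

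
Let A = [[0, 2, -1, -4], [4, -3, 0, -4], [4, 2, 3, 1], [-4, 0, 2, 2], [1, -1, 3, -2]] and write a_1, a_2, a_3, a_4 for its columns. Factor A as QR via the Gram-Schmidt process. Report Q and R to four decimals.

Q = [[0.0000, 0.4782, -0.2560, -0.8227], [0.5714, -0.6197, -0.0679, -0.2406], [0.5714, 0.5758, 0.4692, 0.2409], [-0.5714, -0.0976, 0.5589, -0.1102], [0.1429, -0.2147, 0.6303, -0.4417]], R = [[7.0000, -0.7143, 1.0000, -3.1429], [0.0000, 4.1821, 0.4099, 1.3761], [0.0000, 0.0000, 4.6725, 1.6220], [0.0000, 0.0000, 0.0000, 5.1573]]

a_1 = (0, 4, 4, -4, 1); ‖a_1‖ = 7.0000, so q_1 = (0.0000, 0.5714, 0.5714, -0.5714, 0.1429).
q_1·a_2 = 0.0000·2 + 0.5714·(-3) + 0.5714·2 + (-0.5714)·0 + 0.1429·(-1) = -0.7143.
u_2 = a_2 + 0.7143·q_1 = (2.0000, -2.5918, 2.4082, -0.4082, -0.8980).
‖u_2‖ = 4.1821, so q_2 = (0.4782, -0.6197, 0.5758, -0.0976, -0.2147).
q_1·a_3 = 0.0000·(-1) + 0.5714·0 + 0.5714·3 + (-0.5714)·2 + 0.1429·3 = 1.0000; q_2·a_3 = 0.4782·(-1) + (-0.6197)·0 + 0.5758·3 + (-0.0976)·2 + (-0.2147)·3 = 0.4099.
u_3 = a_3 − 1.0000·q_1 − 0.4099·q_2 = (-1.1960, -0.3174, 2.1925, 2.6114, 2.9452).
‖u_3‖ = 4.6725, so q_3 = (-0.2560, -0.0679, 0.4692, 0.5589, 0.6303).
q_1·a_4 = 0.0000·(-4) + 0.5714·(-4) + 0.5714·1 + (-0.5714)·2 + 0.1429·(-2) = -3.1429; q_2·a_4 = 0.4782·(-4) + (-0.6197)·(-4) + 0.5758·1 + (-0.0976)·2 + (-0.2147)·(-2) = 1.3761; q_3·a_4 = (-0.2560)·(-4) + (-0.0679)·(-4) + 0.4692·1 + 0.5589·2 + 0.6303·(-2) = 1.6220.
u_4 = a_4 + 3.1429·q_1 − 1.3761·q_2 − 1.6220·q_3 = (-4.2429, -1.2410, 1.2424, -0.5681, -2.2779).
‖u_4‖ = 5.1573, so q_4 = (-0.8227, -0.2406, 0.2409, -0.1102, -0.4417).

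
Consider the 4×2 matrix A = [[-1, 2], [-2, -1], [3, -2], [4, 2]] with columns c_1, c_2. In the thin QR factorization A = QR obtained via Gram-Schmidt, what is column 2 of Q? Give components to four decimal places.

c_1 = (-1, -2, 3, 4); ‖c_1‖ = 5.4772, so e_1 = (-0.1826, -0.3651, 0.5477, 0.7303).
e_1·c_2 = (-0.1826)·2 + (-0.3651)·(-1) + 0.5477·(-2) + 0.7303·2 = 0.3651.
u_2 = c_2 − 0.3651·e_1 = (2.0667, -0.8667, -2.2000, 1.7333).
‖u_2‖ = 3.5870, so e_2 = (0.5762, -0.2416, -0.6133, 0.4832).

e_2 = (0.5762, -0.2416, -0.6133, 0.4832)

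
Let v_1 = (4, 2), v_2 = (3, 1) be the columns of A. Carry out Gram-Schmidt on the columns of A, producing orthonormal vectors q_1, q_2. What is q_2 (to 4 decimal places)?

q_2 = (0.4472, -0.8944)

q_1 = v_1/‖v_1‖ = (4, 2)/4.4721 = (0.8944, 0.4472).
r_{12} = q_1·v_2 = 3.1305.
u_2 = v_2 − 3.1305·q_1 = (0.2000, -0.4000).
‖u_2‖ = 0.4472, so q_2 = (0.4472, -0.8944).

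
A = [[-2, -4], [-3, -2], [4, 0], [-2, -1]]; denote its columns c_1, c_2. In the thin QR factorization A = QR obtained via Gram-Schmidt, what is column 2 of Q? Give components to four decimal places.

c_1 = (-2, -3, 4, -2); ‖c_1‖ = 5.7446, so e_1 = (-0.3482, -0.5222, 0.6963, -0.3482).
e_1·c_2 = (-0.3482)·(-4) + (-0.5222)·(-2) + 0.6963·0 + (-0.3482)·(-1) = 2.7852.
u_2 = c_2 − 2.7852·e_1 = (-3.0303, -0.5455, -1.9394, -0.0303).
‖u_2‖ = 3.6390, so e_2 = (-0.8327, -0.1499, -0.5329, -0.0083).

e_2 = (-0.8327, -0.1499, -0.5329, -0.0083)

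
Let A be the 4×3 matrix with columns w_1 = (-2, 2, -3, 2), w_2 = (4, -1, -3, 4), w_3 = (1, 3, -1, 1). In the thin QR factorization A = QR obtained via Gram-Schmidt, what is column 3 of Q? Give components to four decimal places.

w_1 = (-2, 2, -3, 2); ‖w_1‖ = 4.5826, so q_1 = (-0.4364, 0.4364, -0.6547, 0.4364).
q_1·w_2 = (-0.4364)·4 + 0.4364·(-1) + (-0.6547)·(-3) + 0.4364·4 = 1.5275.
u_2 = w_2 − 1.5275·q_1 = (4.6667, -1.6667, -2.0000, 3.3333).
‖u_2‖ = 6.2981, so q_2 = (0.7410, -0.2646, -0.3176, 0.5293).
q_1·w_3 = (-0.4364)·1 + 0.4364·3 + (-0.6547)·(-1) + 0.4364·1 = 1.9640; q_2·w_3 = 0.7410·1 + (-0.2646)·3 + (-0.3176)·(-1) + 0.5293·1 = 0.7939.
u_3 = w_3 − 1.9640·q_1 − 0.7939·q_2 = (1.2689, 2.3529, 0.5378, -0.2773).
‖u_3‖ = 2.7409, so q_3 = (0.4630, 0.8585, 0.1962, -0.1012).

q_3 = (0.4630, 0.8585, 0.1962, -0.1012)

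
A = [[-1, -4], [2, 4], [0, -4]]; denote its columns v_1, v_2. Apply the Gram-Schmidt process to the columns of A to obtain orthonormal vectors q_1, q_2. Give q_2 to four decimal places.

q_2 = (-0.3651, -0.1826, -0.9129)

v_1 = (-1, 2, 0); ‖v_1‖ = 2.2361, so q_1 = (-0.4472, 0.8944, 0.0000).
q_1·v_2 = (-0.4472)·(-4) + 0.8944·4 + 0.0000·(-4) = 5.3666.
u_2 = v_2 − 5.3666·q_1 = (-1.6000, -0.8000, -4.0000).
‖u_2‖ = 4.3818, so q_2 = (-0.3651, -0.1826, -0.9129).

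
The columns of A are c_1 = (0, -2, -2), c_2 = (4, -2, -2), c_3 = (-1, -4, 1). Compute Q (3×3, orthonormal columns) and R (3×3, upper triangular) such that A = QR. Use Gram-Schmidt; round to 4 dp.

c_1 = (0, -2, -2); ‖c_1‖ = 2.8284, so q_1 = (0.0000, -0.7071, -0.7071).
q_1·c_2 = 0.0000·4 + (-0.7071)·(-2) + (-0.7071)·(-2) = 2.8284.
u_2 = c_2 − 2.8284·q_1 = (4.0000, 0.0000, 0.0000).
‖u_2‖ = 4.0000, so q_2 = (1.0000, 0.0000, 0.0000).
q_1·c_3 = 0.0000·(-1) + (-0.7071)·(-4) + (-0.7071)·1 = 2.1213; q_2·c_3 = 1.0000·(-1) + (0.0000)·(-4) + (0.0000)·1 = -1.0000.
u_3 = c_3 − 2.1213·q_1 + 1.0000·q_2 = (0.0000, -2.5000, 2.5000).
‖u_3‖ = 3.5355, so q_3 = (0.0000, -0.7071, 0.7071).

Q = [[0.0000, 1.0000, 0.0000], [-0.7071, 0.0000, -0.7071], [-0.7071, 0.0000, 0.7071]], R = [[2.8284, 2.8284, 2.1213], [0.0000, 4.0000, -1.0000], [0.0000, 0.0000, 3.5355]]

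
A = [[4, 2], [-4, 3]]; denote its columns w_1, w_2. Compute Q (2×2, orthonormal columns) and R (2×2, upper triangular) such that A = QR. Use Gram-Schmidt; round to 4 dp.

q_1 = w_1/‖w_1‖ = (4, -4)/5.6569 = (0.7071, -0.7071).
r_{12} = q_1·w_2 = -0.7071.
u_2 = w_2 + 0.7071·q_1 = (2.5000, 2.5000).
‖u_2‖ = 3.5355, so q_2 = (0.7071, 0.7071).

Q = [[0.7071, 0.7071], [-0.7071, 0.7071]], R = [[5.6569, -0.7071], [0.0000, 3.5355]]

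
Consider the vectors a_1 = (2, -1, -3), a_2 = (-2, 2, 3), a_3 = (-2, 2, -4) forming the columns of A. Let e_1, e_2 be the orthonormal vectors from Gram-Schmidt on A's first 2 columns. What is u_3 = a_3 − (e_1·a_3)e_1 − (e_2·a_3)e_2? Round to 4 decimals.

a_1 = (2, -1, -3); ‖a_1‖ = 3.7417, so e_1 = (0.5345, -0.2673, -0.8018).
e_1·a_2 = 0.5345·(-2) + (-0.2673)·2 + (-0.8018)·3 = -4.0089.
u_2 = a_2 + 4.0089·e_1 = (0.1429, 0.9286, -0.2143).
‖u_2‖ = 0.9636, so e_2 = (0.1482, 0.9636, -0.2224).
e_1·a_3 = 0.5345·(-2) + (-0.2673)·2 + (-0.8018)·(-4) = 1.6036; e_2·a_3 = 0.1482·(-2) + 0.9636·2 + (-0.2224)·(-4) = 2.5202.
u_3 = a_3 − 1.6036·e_1 − 2.5202·e_2 = (-3.2308, 0.0000, -2.1538).

u_3 = (-3.2308, 0.0000, -2.1538)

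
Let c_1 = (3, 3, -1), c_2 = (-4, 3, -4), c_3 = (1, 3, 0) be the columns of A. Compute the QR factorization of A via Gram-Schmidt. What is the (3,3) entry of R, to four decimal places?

r_{33} = 1.3982

c_1 = (3, 3, -1); ‖c_1‖ = 4.3589, so e_1 = (0.6882, 0.6882, -0.2294).
e_1·c_2 = 0.6882·(-4) + 0.6882·3 + (-0.2294)·(-4) = 0.2294.
u_2 = c_2 − 0.2294·e_1 = (-4.1579, 2.8421, -3.9474).
‖u_2‖ = 6.3990, so e_2 = (-0.6498, 0.4441, -0.6169).
e_1·c_3 = 0.6882·1 + 0.6882·3 + (-0.2294)·0 = 2.7530; e_2·c_3 = (-0.6498)·1 + 0.4441·3 + (-0.6169)·0 = 0.6827.
u_3 = c_3 − 2.7530·e_1 − 0.6827·e_2 = (-0.4512, 0.8021, 1.0527).
r_{33} = ‖u_3‖ = 1.3982.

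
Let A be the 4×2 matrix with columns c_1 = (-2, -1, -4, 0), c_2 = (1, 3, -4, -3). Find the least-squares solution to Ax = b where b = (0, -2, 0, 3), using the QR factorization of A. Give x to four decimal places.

x = (0.3827, -0.5489)

c_1 = (-2, -1, -4, 0); ‖c_1‖ = 4.5826, so q_1 = (-0.4364, -0.2182, -0.8729, 0.0000).
q_1·c_2 = (-0.4364)·1 + (-0.2182)·3 + (-0.8729)·(-4) + 0.0000·(-3) = 2.4004.
u_2 = c_2 − 2.4004·q_1 = (2.0476, 3.5238, -1.9048, -3.0000).
‖u_2‖ = 5.4072, so q_2 = (0.3787, 0.6517, -0.3523, -0.5548).
Qᵀb = (0.4364, -2.9678).
Back-substitute: x_2 = -2.9678/5.4072 = -0.5489.
x_1 = (0.4364 − 2.4004·(-0.5489))/4.5826 = 0.3827.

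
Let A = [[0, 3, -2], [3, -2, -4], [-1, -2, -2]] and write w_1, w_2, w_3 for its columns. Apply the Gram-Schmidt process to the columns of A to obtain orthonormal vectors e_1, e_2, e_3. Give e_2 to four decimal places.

w_1 = (0, 3, -1); ‖w_1‖ = 3.1623, so e_1 = (0.0000, 0.9487, -0.3162).
e_1·w_2 = 0.0000·3 + 0.9487·(-2) + (-0.3162)·(-2) = -1.2649.
u_2 = w_2 + 1.2649·e_1 = (3.0000, -0.8000, -2.4000).
‖u_2‖ = 3.9243, so e_2 = (0.7645, -0.2039, -0.6116).

e_2 = (0.7645, -0.2039, -0.6116)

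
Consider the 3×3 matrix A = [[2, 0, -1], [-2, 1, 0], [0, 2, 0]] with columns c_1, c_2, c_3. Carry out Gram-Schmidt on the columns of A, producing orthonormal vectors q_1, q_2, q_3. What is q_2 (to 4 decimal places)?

q_1 = c_1/‖c_1‖ = (2, -2, 0)/2.8284 = (0.7071, -0.7071, 0.0000).
r_{12} = q_1·c_2 = -0.7071.
u_2 = c_2 + 0.7071·q_1 = (0.5000, 0.5000, 2.0000).
‖u_2‖ = 2.1213, so q_2 = (0.2357, 0.2357, 0.9428).

q_2 = (0.2357, 0.2357, 0.9428)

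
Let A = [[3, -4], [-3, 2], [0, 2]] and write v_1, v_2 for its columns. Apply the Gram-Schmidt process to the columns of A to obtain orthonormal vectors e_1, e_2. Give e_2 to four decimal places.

e_1 = v_1/‖v_1‖ = (3, -3, 0)/4.2426 = (0.7071, -0.7071, 0.0000).
r_{12} = e_1·v_2 = -4.2426.
u_2 = v_2 + 4.2426·e_1 = (-1.0000, -1.0000, 2.0000).
‖u_2‖ = 2.4495, so e_2 = (-0.4082, -0.4082, 0.8165).

e_2 = (-0.4082, -0.4082, 0.8165)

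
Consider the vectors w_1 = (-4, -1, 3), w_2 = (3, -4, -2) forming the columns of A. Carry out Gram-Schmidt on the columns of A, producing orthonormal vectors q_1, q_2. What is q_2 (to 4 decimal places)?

q_1 = w_1/‖w_1‖ = (-4, -1, 3)/5.0990 = (-0.7845, -0.1961, 0.5883).
r_{12} = q_1·w_2 = -2.7456.
u_2 = w_2 + 2.7456·q_1 = (0.8462, -4.5385, -0.3846).
‖u_2‖ = 4.6327, so q_2 = (0.1826, -0.9797, -0.0830).

q_2 = (0.1826, -0.9797, -0.0830)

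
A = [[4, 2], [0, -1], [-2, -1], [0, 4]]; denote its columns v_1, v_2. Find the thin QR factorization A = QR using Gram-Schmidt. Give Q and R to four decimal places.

v_1 = (4, 0, -2, 0); ‖v_1‖ = 4.4721, so q_1 = (0.8944, 0.0000, -0.4472, 0.0000).
q_1·v_2 = 0.8944·2 + 0.0000·(-1) + (-0.4472)·(-1) + 0.0000·4 = 2.2361.
u_2 = v_2 − 2.2361·q_1 = (0.0000, -1.0000, 0.0000, 4.0000).
‖u_2‖ = 4.1231, so q_2 = (0.0000, -0.2425, 0.0000, 0.9701).

Q = [[0.8944, 0.0000], [0.0000, -0.2425], [-0.4472, 0.0000], [0.0000, 0.9701]], R = [[4.4721, 2.2361], [0.0000, 4.1231]]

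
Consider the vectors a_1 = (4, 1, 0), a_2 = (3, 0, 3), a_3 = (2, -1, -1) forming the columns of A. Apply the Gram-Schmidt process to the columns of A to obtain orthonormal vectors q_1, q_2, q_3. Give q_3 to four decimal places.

a_1 = (4, 1, 0); ‖a_1‖ = 4.1231, so q_1 = (0.9701, 0.2425, 0.0000).
q_1·a_2 = 0.9701·3 + 0.2425·0 + 0.0000·3 = 2.9104.
u_2 = a_2 − 2.9104·q_1 = (0.1765, -0.7059, 3.0000).
‖u_2‖ = 3.0870, so q_2 = (0.0572, -0.2287, 0.9718).
q_1·a_3 = 0.9701·2 + 0.2425·(-1) + 0.0000·(-1) = 1.6977; q_2·a_3 = 0.0572·2 + (-0.2287)·(-1) + 0.9718·(-1) = -0.6288.
u_3 = a_3 − 1.6977·q_1 + 0.6288·q_2 = (0.3889, -1.5556, -0.3889).
‖u_3‖ = 1.6499, so q_3 = (0.2357, -0.9428, -0.2357).

q_3 = (0.2357, -0.9428, -0.2357)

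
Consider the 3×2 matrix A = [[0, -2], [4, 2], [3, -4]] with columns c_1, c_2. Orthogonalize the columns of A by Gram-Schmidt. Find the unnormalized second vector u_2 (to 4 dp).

c_1 = (0, 4, 3); ‖c_1‖ = 5.0000, so e_1 = (0.0000, 0.8000, 0.6000).
e_1·c_2 = 0.0000·(-2) + 0.8000·2 + 0.6000·(-4) = -0.8000.
u_2 = c_2 + 0.8000·e_1 = (-2.0000, 2.6400, -3.5200).

u_2 = (-2.0000, 2.6400, -3.5200)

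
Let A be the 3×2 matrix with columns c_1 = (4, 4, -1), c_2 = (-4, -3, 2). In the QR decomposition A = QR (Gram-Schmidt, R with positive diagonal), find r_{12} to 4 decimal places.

r_{12} = -5.2223

e_1 = c_1/‖c_1‖ = (4, 4, -1)/5.7446 = (0.6963, 0.6963, -0.1741).
r_{12} = e_1·c_2 = -5.2223.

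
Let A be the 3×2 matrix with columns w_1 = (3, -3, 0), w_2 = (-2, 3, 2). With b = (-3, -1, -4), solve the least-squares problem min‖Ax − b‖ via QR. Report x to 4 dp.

x = (-2.1852, -2.2222)

e_1 = w_1/‖w_1‖ = (3, -3, 0)/4.2426 = (0.7071, -0.7071, 0.0000).
r_{12} = e_1·w_2 = -3.5355.
u_2 = w_2 + 3.5355·e_1 = (0.5000, 0.5000, 2.0000).
‖u_2‖ = 2.1213, so e_2 = (0.2357, 0.2357, 0.9428).
Qᵀb = (-1.4142, -4.7140).
Back-substitute: x_2 = -4.7140/2.1213 = -2.2222.
x_1 = (-1.4142 + 3.5355·(-2.2222))/4.2426 = -2.1852.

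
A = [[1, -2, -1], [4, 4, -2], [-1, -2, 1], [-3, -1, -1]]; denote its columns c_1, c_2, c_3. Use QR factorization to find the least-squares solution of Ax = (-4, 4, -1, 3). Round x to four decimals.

c_1 = (1, 4, -1, -3); ‖c_1‖ = 5.1962, so e_1 = (0.1925, 0.7698, -0.1925, -0.5774).
e_1·c_2 = 0.1925·(-2) + 0.7698·4 + (-0.1925)·(-2) + (-0.5774)·(-1) = 3.6566.
u_2 = c_2 − 3.6566·e_1 = (-2.7037, 1.1852, -1.2963, 1.1111).
‖u_2‖ = 3.4102, so e_2 = (-0.7928, 0.3475, -0.3801, 0.3258).
e_1·c_3 = 0.1925·(-1) + 0.7698·(-2) + (-0.1925)·1 + (-0.5774)·(-1) = -1.3472; e_2·c_3 = (-0.7928)·(-1) + 0.3475·(-2) + (-0.3801)·1 + 0.3258·(-1) = -0.6082.
u_3 = c_3 + 1.3472·e_1 + 0.6082·e_2 = (-1.2229, -0.7516, 0.5096, -1.5796).
‖u_3‖ = 2.1944, so e_3 = (-0.5573, -0.3425, 0.2322, -0.7198).
Qᵀb = (0.7698, 5.9190, -1.5326).
Back-substitute: x_3 = -1.5326/2.1944 = -0.6984.
x_2 = (5.9190 + 0.6082·(-0.6984))/3.4102 = 1.6111.
x_1 = (0.7698 − 3.6566·1.6111 + 1.3472·(-0.6984))/5.1962 = -1.1667.

x = (-1.1667, 1.6111, -0.6984)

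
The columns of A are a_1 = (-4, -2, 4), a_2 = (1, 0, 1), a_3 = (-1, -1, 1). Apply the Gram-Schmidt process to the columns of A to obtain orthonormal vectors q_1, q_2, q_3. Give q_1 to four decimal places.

q_1 = (-0.6667, -0.3333, 0.6667)

a_1 = (-4, -2, 4); ‖a_1‖ = 6.0000, so q_1 = (-0.6667, -0.3333, 0.6667).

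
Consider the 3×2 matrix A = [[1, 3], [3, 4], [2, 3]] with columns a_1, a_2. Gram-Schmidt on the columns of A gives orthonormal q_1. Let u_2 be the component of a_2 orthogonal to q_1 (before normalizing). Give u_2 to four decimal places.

q_1 = a_1/‖a_1‖ = (1, 3, 2)/3.7417 = (0.2673, 0.8018, 0.5345).
r_{12} = q_1·a_2 = 5.6125.
u_2 = a_2 − 5.6125·q_1 = (1.5000, -0.5000, 0.0000).

u_2 = (1.5000, -0.5000, 0.0000)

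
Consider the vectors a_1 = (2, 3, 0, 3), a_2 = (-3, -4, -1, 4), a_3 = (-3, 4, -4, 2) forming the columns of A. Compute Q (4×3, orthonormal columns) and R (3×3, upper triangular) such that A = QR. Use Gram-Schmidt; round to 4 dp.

e_1 = a_1/‖a_1‖ = (2, 3, 0, 3)/4.6904 = (0.4264, 0.6396, 0.0000, 0.6396).
r_{12} = e_1·a_2 = -1.2792.
u_2 = a_2 + 1.2792·e_1 = (-2.4545, -3.1818, -1.0000, 4.8182).
‖u_2‖ = 6.3532, so e_2 = (-0.3863, -0.5008, -0.1574, 0.7584).
r_{13} = e_1·a_3 = 2.5584; r_{23} = e_2·a_3 = 1.3021.
u_3 = a_3 − 2.5584·e_1 − 1.3021·e_2 = (-3.5878, 3.0158, -3.7950, -0.6239).
‖u_3‖ = 6.0629, so e_3 = (-0.5918, 0.4974, -0.6259, -0.1029).

Q = [[0.4264, -0.3863, -0.5918], [0.6396, -0.5008, 0.4974], [0.0000, -0.1574, -0.6259], [0.6396, 0.7584, -0.1029]], R = [[4.6904, -1.2792, 2.5584], [0.0000, 6.3532, 1.3021], [0.0000, 0.0000, 6.0629]]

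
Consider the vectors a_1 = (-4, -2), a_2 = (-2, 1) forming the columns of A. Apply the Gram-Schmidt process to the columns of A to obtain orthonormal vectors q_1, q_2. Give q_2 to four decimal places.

q_2 = (-0.4472, 0.8944)

a_1 = (-4, -2); ‖a_1‖ = 4.4721, so q_1 = (-0.8944, -0.4472).
q_1·a_2 = (-0.8944)·(-2) + (-0.4472)·1 = 1.3416.
u_2 = a_2 − 1.3416·q_1 = (-0.8000, 1.6000).
‖u_2‖ = 1.7889, so q_2 = (-0.4472, 0.8944).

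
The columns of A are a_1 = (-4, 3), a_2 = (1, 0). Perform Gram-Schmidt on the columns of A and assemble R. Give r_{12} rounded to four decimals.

a_1 = (-4, 3); ‖a_1‖ = 5.0000, so e_1 = (-0.8000, 0.6000).
r_{12} = e_1·a_2 = -0.8000.

r_{12} = -0.8000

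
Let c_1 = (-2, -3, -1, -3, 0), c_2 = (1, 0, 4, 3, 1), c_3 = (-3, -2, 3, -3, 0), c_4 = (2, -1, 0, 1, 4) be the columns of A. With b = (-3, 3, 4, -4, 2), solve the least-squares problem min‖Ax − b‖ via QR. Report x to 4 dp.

x = (-3.2957, -2.0411, 3.0023, 0.9638)

q_1 = c_1/‖c_1‖ = (-2, -3, -1, -3, 0)/4.7958 = (-0.4170, -0.6255, -0.2085, -0.6255, 0.0000).
r_{12} = q_1·c_2 = -3.1277.
u_2 = c_2 + 3.1277·q_1 = (-0.3043, -1.9565, 3.3478, 1.0435, 1.0000).
‖u_2‖ = 4.1494, so q_2 = (-0.0733, -0.4715, 0.8068, 0.2515, 0.2410).
r_{13} = q_1·c_3 = 3.7533; r_{23} = q_2·c_3 = 2.8291.
u_3 = c_3 − 3.7533·q_1 − 2.8291·q_2 = (-1.2273, 1.6818, 1.5000, -1.3636, -0.6818).
‖u_3‖ = 2.9848, so q_3 = (-0.4112, 0.5635, 0.5025, -0.4569, -0.2284).
r_{14} = q_1·c_4 = -0.8341; r_{24} = q_2·c_4 = 1.5403; r_{34} = q_3·c_4 = -2.7564.
u_4 = c_4 + 0.8341·q_1 − 1.5403·q_2 + 2.7564·q_3 = (0.6318, 0.7577, -0.0315, -1.1684, 2.9991).
‖u_4‖ = 3.3666, so q_4 = (0.1877, 0.2250, -0.0093, -0.3470, 0.8908).
Qᵀb = (1.0426, 1.5089, 6.3046, 3.2446).
Back-substitute: x_4 = 3.2446/3.3666 = 0.9638.
x_3 = (6.3046 + 2.7564·0.9638)/2.9848 = 3.0023.
x_2 = (1.5089 − 2.8291·3.0023 − 1.5403·0.9638)/4.1494 = -2.0411.
x_1 = (1.0426 + 3.1277·(-2.0411) − 3.7533·3.0023 + 0.8341·0.9638)/4.7958 = -3.2957.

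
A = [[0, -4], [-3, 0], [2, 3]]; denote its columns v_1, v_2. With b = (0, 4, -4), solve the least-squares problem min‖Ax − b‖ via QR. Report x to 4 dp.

x = (-1.4810, -0.1246)

v_1 = (0, -3, 2); ‖v_1‖ = 3.6056, so q_1 = (0.0000, -0.8321, 0.5547).
q_1·v_2 = 0.0000·(-4) + (-0.8321)·0 + 0.5547·3 = 1.6641.
u_2 = v_2 − 1.6641·q_1 = (-4.0000, 1.3846, 2.0769).
‖u_2‖ = 4.7150, so q_2 = (-0.8484, 0.2937, 0.4405).
Qᵀb = (-5.5470, -0.5873).
Back-substitute: x_2 = -0.5873/4.7150 = -0.1246.
x_1 = (-5.5470 − 1.6641·(-0.1246))/3.6056 = -1.4810.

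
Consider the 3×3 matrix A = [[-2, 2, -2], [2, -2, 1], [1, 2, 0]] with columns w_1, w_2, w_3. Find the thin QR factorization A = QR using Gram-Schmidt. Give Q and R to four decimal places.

q_1 = w_1/‖w_1‖ = (-2, 2, 1)/3.0000 = (-0.6667, 0.6667, 0.3333).
r_{12} = q_1·w_2 = -2.0000.
u_2 = w_2 + 2.0000·q_1 = (0.6667, -0.6667, 2.6667).
‖u_2‖ = 2.8284, so q_2 = (0.2357, -0.2357, 0.9428).
r_{13} = q_1·w_3 = 2.0000; r_{23} = q_2·w_3 = -0.7071.
u_3 = w_3 − 2.0000·q_1 + 0.7071·q_2 = (-0.5000, -0.5000, 0.0000).
‖u_3‖ = 0.7071, so q_3 = (-0.7071, -0.7071, 0.0000).

Q = [[-0.6667, 0.2357, -0.7071], [0.6667, -0.2357, -0.7071], [0.3333, 0.9428, 0.0000]], R = [[3.0000, -2.0000, 2.0000], [0.0000, 2.8284, -0.7071], [0.0000, 0.0000, 0.7071]]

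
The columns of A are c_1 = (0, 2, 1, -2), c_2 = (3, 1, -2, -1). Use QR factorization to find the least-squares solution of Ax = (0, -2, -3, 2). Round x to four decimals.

c_1 = (0, 2, 1, -2); ‖c_1‖ = 3.0000, so q_1 = (0.0000, 0.6667, 0.3333, -0.6667).
q_1·c_2 = 0.0000·3 + 0.6667·1 + 0.3333·(-2) + (-0.6667)·(-1) = 0.6667.
u_2 = c_2 − 0.6667·q_1 = (3.0000, 0.5556, -2.2222, -0.5556).
‖u_2‖ = 3.8152, so q_2 = (0.7863, 0.1456, -0.5825, -0.1456).
Qᵀb = (-3.6667, 1.1649).
Back-substitute: x_2 = 1.1649/3.8152 = 0.3053.
x_1 = (-3.6667 − 0.6667·0.3053)/3.0000 = -1.2901.

x = (-1.2901, 0.3053)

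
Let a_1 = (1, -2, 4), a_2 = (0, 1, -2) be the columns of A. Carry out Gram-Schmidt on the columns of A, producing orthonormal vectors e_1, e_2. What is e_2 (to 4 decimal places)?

a_1 = (1, -2, 4); ‖a_1‖ = 4.5826, so e_1 = (0.2182, -0.4364, 0.8729).
e_1·a_2 = 0.2182·0 + (-0.4364)·1 + 0.8729·(-2) = -2.1822.
u_2 = a_2 + 2.1822·e_1 = (0.4762, 0.0476, -0.0952).
‖u_2‖ = 0.4880, so e_2 = (0.9759, 0.0976, -0.1952).

e_2 = (0.9759, 0.0976, -0.1952)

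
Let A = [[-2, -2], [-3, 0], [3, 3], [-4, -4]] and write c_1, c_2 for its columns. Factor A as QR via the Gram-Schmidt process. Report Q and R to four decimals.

c_1 = (-2, -3, 3, -4); ‖c_1‖ = 6.1644, so q_1 = (-0.3244, -0.4867, 0.4867, -0.6489).
q_1·c_2 = (-0.3244)·(-2) + (-0.4867)·0 + 0.4867·3 + (-0.6489)·(-4) = 4.7044.
u_2 = c_2 − 4.7044·q_1 = (-0.4737, 2.2895, 0.7105, -0.9474).
‖u_2‖ = 2.6208, so q_2 = (-0.1807, 0.8736, 0.2711, -0.3615).

Q = [[-0.3244, -0.1807], [-0.4867, 0.8736], [0.4867, 0.2711], [-0.6489, -0.3615]], R = [[6.1644, 4.7044], [0.0000, 2.6208]]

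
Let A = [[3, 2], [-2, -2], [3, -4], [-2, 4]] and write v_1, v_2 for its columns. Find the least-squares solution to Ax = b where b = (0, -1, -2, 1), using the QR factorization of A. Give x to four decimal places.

x = (-0.1064, 0.3234)

v_1 = (3, -2, 3, -2); ‖v_1‖ = 5.0990, so e_1 = (0.5883, -0.3922, 0.5883, -0.3922).
e_1·v_2 = 0.5883·2 + (-0.3922)·(-2) + 0.5883·(-4) + (-0.3922)·4 = -1.9612.
u_2 = v_2 + 1.9612·e_1 = (3.1538, -2.7692, -2.8462, 3.2308).
‖u_2‖ = 6.0128, so e_2 = (0.5245, -0.4606, -0.4733, 0.5373).
Qᵀb = (-1.1767, 1.9446).
Back-substitute: x_2 = 1.9446/6.0128 = 0.3234.
x_1 = (-1.1767 + 1.9612·0.3234)/5.0990 = -0.1064.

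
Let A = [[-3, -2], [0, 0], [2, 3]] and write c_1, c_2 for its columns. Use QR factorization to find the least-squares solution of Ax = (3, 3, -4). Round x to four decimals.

c_1 = (-3, 0, 2); ‖c_1‖ = 3.6056, so q_1 = (-0.8321, 0.0000, 0.5547).
q_1·c_2 = (-0.8321)·(-2) + 0.0000·0 + 0.5547·3 = 3.3282.
u_2 = c_2 − 3.3282·q_1 = (0.7692, 0.0000, 1.1538).
‖u_2‖ = 1.3868, so q_2 = (0.5547, 0.0000, 0.8321).
Qᵀb = (-4.7150, -1.6641).
Back-substitute: x_2 = -1.6641/1.3868 = -1.2000.
x_1 = (-4.7150 − 3.3282·(-1.2000))/3.6056 = -0.2000.

x = (-0.2000, -1.2000)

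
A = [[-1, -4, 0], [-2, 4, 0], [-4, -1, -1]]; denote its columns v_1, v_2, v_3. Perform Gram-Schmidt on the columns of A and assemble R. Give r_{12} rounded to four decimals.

q_1 = v_1/‖v_1‖ = (-1, -2, -4)/4.5826 = (-0.2182, -0.4364, -0.8729).
r_{12} = q_1·v_2 = 0.0000.

r_{12} = 0.0000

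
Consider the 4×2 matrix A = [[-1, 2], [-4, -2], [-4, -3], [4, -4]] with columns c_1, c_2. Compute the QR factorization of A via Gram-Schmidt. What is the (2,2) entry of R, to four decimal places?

r_{22} = 5.7375

e_1 = c_1/‖c_1‖ = (-1, -4, -4, 4)/7.0000 = (-0.1429, -0.5714, -0.5714, 0.5714).
r_{12} = e_1·c_2 = 0.2857.
u_2 = c_2 − 0.2857·e_1 = (2.0408, -1.8367, -2.8367, -4.1633).
r_{22} = ‖u_2‖ = 5.7375.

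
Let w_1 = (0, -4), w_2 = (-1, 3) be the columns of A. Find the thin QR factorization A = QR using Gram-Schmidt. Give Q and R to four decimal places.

w_1 = (0, -4); ‖w_1‖ = 4.0000, so q_1 = (0.0000, -1.0000).
q_1·w_2 = 0.0000·(-1) + (-1.0000)·3 = -3.0000.
u_2 = w_2 + 3.0000·q_1 = (-1.0000, 0.0000).
‖u_2‖ = 1.0000, so q_2 = (-1.0000, 0.0000).

Q = [[0.0000, -1.0000], [-1.0000, 0.0000]], R = [[4.0000, -3.0000], [0.0000, 1.0000]]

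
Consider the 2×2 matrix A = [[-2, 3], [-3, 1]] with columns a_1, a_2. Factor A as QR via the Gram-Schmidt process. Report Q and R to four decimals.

a_1 = (-2, -3); ‖a_1‖ = 3.6056, so q_1 = (-0.5547, -0.8321).
q_1·a_2 = (-0.5547)·3 + (-0.8321)·1 = -2.4962.
u_2 = a_2 + 2.4962·q_1 = (1.6154, -1.0769).
‖u_2‖ = 1.9415, so q_2 = (0.8321, -0.5547).

Q = [[-0.5547, 0.8321], [-0.8321, -0.5547]], R = [[3.6056, -2.4962], [0.0000, 1.9415]]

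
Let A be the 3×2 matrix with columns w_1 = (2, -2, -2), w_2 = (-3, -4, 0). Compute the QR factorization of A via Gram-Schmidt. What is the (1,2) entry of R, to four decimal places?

w_1 = (2, -2, -2); ‖w_1‖ = 3.4641, so q_1 = (0.5774, -0.5774, -0.5774).
r_{12} = q_1·w_2 = 0.5774.

r_{12} = 0.5774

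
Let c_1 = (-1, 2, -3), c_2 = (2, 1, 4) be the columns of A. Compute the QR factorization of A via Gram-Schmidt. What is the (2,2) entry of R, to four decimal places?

c_1 = (-1, 2, -3); ‖c_1‖ = 3.7417, so e_1 = (-0.2673, 0.5345, -0.8018).
e_1·c_2 = (-0.2673)·2 + 0.5345·1 + (-0.8018)·4 = -3.2071.
u_2 = c_2 + 3.2071·e_1 = (1.1429, 2.7143, 1.4286).
r_{22} = ‖u_2‖ = 3.2733.

r_{22} = 3.2733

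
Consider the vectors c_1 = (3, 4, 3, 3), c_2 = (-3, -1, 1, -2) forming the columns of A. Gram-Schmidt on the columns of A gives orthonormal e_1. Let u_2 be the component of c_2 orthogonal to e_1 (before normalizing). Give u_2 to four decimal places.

e_1 = c_1/‖c_1‖ = (3, 4, 3, 3)/6.5574 = (0.4575, 0.6100, 0.4575, 0.4575).
r_{12} = e_1·c_2 = -2.4400.
u_2 = c_2 + 2.4400·e_1 = (-1.8837, 0.4884, 2.1163, -0.8837).

u_2 = (-1.8837, 0.4884, 2.1163, -0.8837)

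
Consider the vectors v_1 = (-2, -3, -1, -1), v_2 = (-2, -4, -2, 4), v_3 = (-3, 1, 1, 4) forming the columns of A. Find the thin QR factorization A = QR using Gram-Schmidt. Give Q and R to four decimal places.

v_1 = (-2, -3, -1, -1); ‖v_1‖ = 3.8730, so e_1 = (-0.5164, -0.7746, -0.2582, -0.2582).
e_1·v_2 = (-0.5164)·(-2) + (-0.7746)·(-4) + (-0.2582)·(-2) + (-0.2582)·4 = 3.6148.
u_2 = v_2 − 3.6148·e_1 = (-0.1333, -1.2000, -1.0667, 4.9333).
‖u_2‖ = 5.1897, so e_2 = (-0.0257, -0.2312, -0.2055, 0.9506).
e_1·v_3 = (-0.5164)·(-3) + (-0.7746)·1 + (-0.2582)·1 + (-0.2582)·4 = -0.5164; e_2·v_3 = (-0.0257)·(-3) + (-0.2312)·1 + (-0.2055)·1 + 0.9506·4 = 3.4427.
u_3 = v_3 + 0.5164·e_1 − 3.4427·e_2 = (-3.1782, 1.3960, 1.5743, 0.5941).
‖u_3‖ = 3.8576, so e_3 = (-0.8239, 0.3619, 0.4081, 0.1540).

Q = [[-0.5164, -0.0257, -0.8239], [-0.7746, -0.2312, 0.3619], [-0.2582, -0.2055, 0.4081], [-0.2582, 0.9506, 0.1540]], R = [[3.8730, 3.6148, -0.5164], [0.0000, 5.1897, 3.4427], [0.0000, 0.0000, 3.8576]]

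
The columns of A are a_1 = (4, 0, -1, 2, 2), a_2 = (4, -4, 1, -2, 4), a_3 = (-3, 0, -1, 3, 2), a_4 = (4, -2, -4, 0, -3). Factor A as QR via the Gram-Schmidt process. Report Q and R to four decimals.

Q = [[0.8000, 0.1546, -0.5746, 0.0038], [0.0000, -0.6442, -0.2361, -0.5794], [-0.2000, 0.2834, -0.1273, -0.7145], [0.4000, -0.5669, 0.4768, 0.0265], [0.4000, 0.3994, 0.6087, -0.3913]], R = [[5.0000, 3.8000, -0.2000, 2.8000], [0.0000, 6.2097, -1.6490, -0.4251], [0.0000, 0.0000, 4.4990, -3.1432], [0.0000, 0.0000, 0.0000, 5.2057]]

q_1 = a_1/‖a_1‖ = (4, 0, -1, 2, 2)/5.0000 = (0.8000, 0.0000, -0.2000, 0.4000, 0.4000).
r_{12} = q_1·a_2 = 3.8000.
u_2 = a_2 − 3.8000·q_1 = (0.9600, -4.0000, 1.7600, -3.5200, 2.4800).
‖u_2‖ = 6.2097, so q_2 = (0.1546, -0.6442, 0.2834, -0.5669, 0.3994).
r_{13} = q_1·a_3 = -0.2000; r_{23} = q_2·a_3 = -1.6490.
u_3 = a_3 + 0.2000·q_1 + 1.6490·q_2 = (-2.5851, -1.0622, -0.5726, 2.1452, 2.7386).
‖u_3‖ = 4.4990, so q_3 = (-0.5746, -0.2361, -0.1273, 0.4768, 0.6087).
r_{14} = q_1·a_4 = 2.8000; r_{24} = q_2·a_4 = -0.4251; r_{34} = q_3·a_4 = -3.1432.
u_4 = a_4 − 2.8000·q_1 + 0.4251·q_2 + 3.1432·q_3 = (0.0197, -3.0160, -3.7196, 0.1378, -2.0369).
‖u_4‖ = 5.2057, so q_4 = (0.0038, -0.5794, -0.7145, 0.0265, -0.3913).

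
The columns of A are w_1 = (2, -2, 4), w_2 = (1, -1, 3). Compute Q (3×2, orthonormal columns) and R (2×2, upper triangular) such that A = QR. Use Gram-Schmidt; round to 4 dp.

Q = [[0.4082, -0.5774], [-0.4082, 0.5774], [0.8165, 0.5774]], R = [[4.8990, 3.2660], [0.0000, 0.5774]]

q_1 = w_1/‖w_1‖ = (2, -2, 4)/4.8990 = (0.4082, -0.4082, 0.8165).
r_{12} = q_1·w_2 = 3.2660.
u_2 = w_2 − 3.2660·q_1 = (-0.3333, 0.3333, 0.3333).
‖u_2‖ = 0.5774, so q_2 = (-0.5774, 0.5774, 0.5774).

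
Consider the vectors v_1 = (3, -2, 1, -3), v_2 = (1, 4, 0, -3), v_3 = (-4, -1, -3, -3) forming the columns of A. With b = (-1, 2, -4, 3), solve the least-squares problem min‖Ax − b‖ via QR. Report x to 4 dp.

v_1 = (3, -2, 1, -3); ‖v_1‖ = 4.7958, so e_1 = (0.6255, -0.4170, 0.2085, -0.6255).
e_1·v_2 = 0.6255·1 + (-0.4170)·4 + 0.2085·0 + (-0.6255)·(-3) = 0.8341.
u_2 = v_2 − 0.8341·e_1 = (0.4783, 4.3478, -0.1739, -2.4783).
‖u_2‖ = 5.0303, so e_2 = (0.0951, 0.8643, -0.0346, -0.4927).
e_1·v_3 = 0.6255·(-4) + (-0.4170)·(-1) + 0.2085·(-3) + (-0.6255)·(-3) = -0.8341; e_2·v_3 = 0.0951·(-4) + 0.8643·(-1) + (-0.0346)·(-3) + (-0.4927)·(-3) = 0.3371.
u_3 = v_3 + 0.8341·e_1 − 0.3371·e_2 = (-3.5103, -1.6392, -2.8144, -3.3557).
‖u_3‖ = 5.8473, so e_3 = (-0.6003, -0.2803, -0.4813, -0.5739).
Qᵀb = (-4.1703, 0.2939, 0.2433).
Back-substitute: x_3 = 0.2433/5.8473 = 0.0416.
x_2 = (0.2939 − 0.3371·0.0416)/5.0303 = 0.0556.
x_1 = (-4.1703 − 0.8341·0.0556 + 0.8341·0.0416)/4.7958 = -0.8720.

x = (-0.8720, 0.0556, 0.0416)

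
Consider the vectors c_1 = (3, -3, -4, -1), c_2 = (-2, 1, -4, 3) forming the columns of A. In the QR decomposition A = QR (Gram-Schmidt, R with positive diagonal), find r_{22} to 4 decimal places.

c_1 = (3, -3, -4, -1); ‖c_1‖ = 5.9161, so q_1 = (0.5071, -0.5071, -0.6761, -0.1690).
q_1·c_2 = 0.5071·(-2) + (-0.5071)·1 + (-0.6761)·(-4) + (-0.1690)·3 = 0.6761.
u_2 = c_2 − 0.6761·q_1 = (-2.3429, 1.3429, -3.5429, 3.1143).
r_{22} = ‖u_2‖ = 5.4353.

r_{22} = 5.4353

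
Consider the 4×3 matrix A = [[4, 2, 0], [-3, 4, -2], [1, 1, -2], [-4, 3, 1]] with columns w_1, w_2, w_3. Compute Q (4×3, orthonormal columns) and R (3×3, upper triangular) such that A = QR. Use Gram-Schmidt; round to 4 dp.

e_1 = w_1/‖w_1‖ = (4, -3, 1, -4)/6.4807 = (0.6172, -0.4629, 0.1543, -0.6172).
r_{12} = e_1·w_2 = -2.3146.
u_2 = w_2 + 2.3146·e_1 = (3.4286, 2.9286, 1.3571, 1.5714).
‖u_2‖ = 4.9642, so e_2 = (0.6907, 0.5899, 0.2734, 0.3166).
r_{13} = e_1·w_3 = 0.0000; r_{23} = e_2·w_3 = -1.4101.
u_3 = w_3 + 0.0000·e_1 + 1.4101·e_2 = (0.9739, -1.1681, -1.6145, 1.4464).
‖u_3‖ = 2.6479, so e_3 = (0.3678, -0.4411, -0.6097, 0.5462).

Q = [[0.6172, 0.6907, 0.3678], [-0.4629, 0.5899, -0.4411], [0.1543, 0.2734, -0.6097], [-0.6172, 0.3166, 0.5462]], R = [[6.4807, -2.3146, 0.0000], [0.0000, 4.9642, -1.4101], [0.0000, 0.0000, 2.6479]]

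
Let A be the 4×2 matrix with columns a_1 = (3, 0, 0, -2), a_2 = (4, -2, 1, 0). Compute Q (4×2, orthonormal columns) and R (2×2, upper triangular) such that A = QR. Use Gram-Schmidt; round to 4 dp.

e_1 = a_1/‖a_1‖ = (3, 0, 0, -2)/3.6056 = (0.8321, 0.0000, 0.0000, -0.5547).
r_{12} = e_1·a_2 = 3.3282.
u_2 = a_2 − 3.3282·e_1 = (1.2308, -2.0000, 1.0000, 1.8462).
‖u_2‖ = 3.1501, so e_2 = (0.3907, -0.6349, 0.3175, 0.5861).

Q = [[0.8321, 0.3907], [0.0000, -0.6349], [0.0000, 0.3175], [-0.5547, 0.5861]], R = [[3.6056, 3.3282], [0.0000, 3.1501]]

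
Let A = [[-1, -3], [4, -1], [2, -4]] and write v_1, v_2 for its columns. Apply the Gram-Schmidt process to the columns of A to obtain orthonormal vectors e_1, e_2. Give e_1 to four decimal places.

e_1 = (-0.2182, 0.8729, 0.4364)

e_1 = v_1/‖v_1‖ = (-1, 4, 2)/4.5826 = (-0.2182, 0.8729, 0.4364).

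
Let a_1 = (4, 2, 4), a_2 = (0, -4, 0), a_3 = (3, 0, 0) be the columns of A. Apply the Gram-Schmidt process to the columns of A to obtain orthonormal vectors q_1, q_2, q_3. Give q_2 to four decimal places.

q_2 = (0.2357, -0.9428, 0.2357)

a_1 = (4, 2, 4); ‖a_1‖ = 6.0000, so q_1 = (0.6667, 0.3333, 0.6667).
q_1·a_2 = 0.6667·0 + 0.3333·(-4) + 0.6667·0 = -1.3333.
u_2 = a_2 + 1.3333·q_1 = (0.8889, -3.5556, 0.8889).
‖u_2‖ = 3.7712, so q_2 = (0.2357, -0.9428, 0.2357).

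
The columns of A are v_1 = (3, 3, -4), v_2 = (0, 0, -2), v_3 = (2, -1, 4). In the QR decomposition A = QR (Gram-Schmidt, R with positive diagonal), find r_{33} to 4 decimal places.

q_1 = v_1/‖v_1‖ = (3, 3, -4)/5.8310 = (0.5145, 0.5145, -0.6860).
r_{12} = q_1·v_2 = 1.3720.
u_2 = v_2 − 1.3720·q_1 = (-0.7059, -0.7059, -1.0588).
‖u_2‖ = 1.4552, so q_2 = (-0.4851, -0.4851, -0.7276).
r_{13} = q_1·v_3 = -2.2295; r_{23} = q_2·v_3 = -3.3955.
u_3 = v_3 + 2.2295·q_1 + 3.3955·q_2 = (1.5000, -1.5000, 0.0000).
r_{33} = ‖u_3‖ = 2.1213.

r_{33} = 2.1213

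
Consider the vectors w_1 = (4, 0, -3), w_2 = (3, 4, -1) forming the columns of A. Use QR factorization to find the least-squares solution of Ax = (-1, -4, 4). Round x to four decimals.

w_1 = (4, 0, -3); ‖w_1‖ = 5.0000, so q_1 = (0.8000, 0.0000, -0.6000).
q_1·w_2 = 0.8000·3 + 0.0000·4 + (-0.6000)·(-1) = 3.0000.
u_2 = w_2 − 3.0000·q_1 = (0.6000, 4.0000, 0.8000).
‖u_2‖ = 4.1231, so q_2 = (0.1455, 0.9701, 0.1940).
Qᵀb = (-3.2000, -3.2500).
Back-substitute: x_2 = -3.2500/4.1231 = -0.7882.
x_1 = (-3.2000 − 3.0000·(-0.7882))/5.0000 = -0.1671.

x = (-0.1671, -0.7882)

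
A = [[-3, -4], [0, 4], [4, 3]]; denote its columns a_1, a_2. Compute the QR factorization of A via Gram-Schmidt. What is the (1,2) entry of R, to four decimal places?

a_1 = (-3, 0, 4); ‖a_1‖ = 5.0000, so q_1 = (-0.6000, 0.0000, 0.8000).
r_{12} = q_1·a_2 = 4.8000.

r_{12} = 4.8000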